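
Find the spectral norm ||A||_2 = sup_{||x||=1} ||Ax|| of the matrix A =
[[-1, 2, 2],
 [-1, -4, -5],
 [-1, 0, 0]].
||A||_2 ≈ 7.014 (= sqrt(largest eigenvalue of A^T A))

||A||_2 = sigma_max(A) = sqrt(lambda_max(A^T A)). Form the symmetric matrix M = A^T A =
[[3, 2, 3],
 [2, 20, 24],
 [3, 24, 29]].
Its characteristic polynomial (trace, sum of principal 2x2 minors, determinant of M give the coefficients) is
  p(λ) = det(λ I - M) = λ^3 - 52λ^2 + 138λ - 4.
No integer candidate from the rational root theorem (±divisors of 4) is a root, so the roots are irrational. The cubic discriminant is Δ = 39249200 > 0, so there are three distinct real roots. p(0) = -4 and p(1) = 83 have opposite signs, so a root lies in (0, 1); Newton's method refines it to λ ≈ 0.0293. p(2) = 72 and p(3) = -31 have opposite signs, so a root lies in (2, 3); Newton's method refines it to λ ≈ 2.7741. p(49) = -445 and p(50) = 1896 have opposite signs, so a root lies in (49, 50); Newton's method refines it to λ ≈ 49.1966. Check (Vieta): the three roots sum to 52, matching tr M = 52.
So the eigenvalues of A^T A are ≈ 0.0293, 2.7741, 49.1966 (all ≥ 0, as they must be for A^T A). The largest is λ_max ≈ 49.1966, hence ||A||_2 = sqrt(λ_max) ≈ 7.014.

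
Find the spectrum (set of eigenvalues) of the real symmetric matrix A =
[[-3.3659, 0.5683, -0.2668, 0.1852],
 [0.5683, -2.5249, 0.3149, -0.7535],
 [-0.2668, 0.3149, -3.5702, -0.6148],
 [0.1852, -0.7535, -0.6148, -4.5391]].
sigma(A) ≈ {-5, -4, -3, -2}

A is real symmetric, so its spectrum consists of real eigenvalues. Expanding the characteristic polynomial of the displayed matrix gives
  det(λ I - A) = p(λ) = λ^4 + (14)λ^3 + (71)λ^2 + (154.0029)λ + (120.0025).
Solving p(λ) = 0 yields eigenvalues ≈ -5, -4, -3, -2. (A is shown rounded to 4 decimals, so these recover the underlying integer eigenvalues to within that precision.)
Verification: the trace of A = -14 equals the sum of eigenvalues -14, and det(A) ≈ 120.0025 matches the eigenvalue product 120.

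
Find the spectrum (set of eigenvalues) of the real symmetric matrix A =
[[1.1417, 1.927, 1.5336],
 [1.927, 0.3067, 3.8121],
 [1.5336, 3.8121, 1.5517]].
sigma(A) ≈ {-3, 0, 6}

A is real symmetric, so its spectrum consists of real eigenvalues. Expanding the characteristic polynomial of the displayed matrix gives
  det(λ I - A) = p(λ) = λ^3 + (-3)λ^2 + (-18)λ + (0).
Solving p(λ) = 0 yields eigenvalues ≈ -3, 0, 6. (A is shown rounded to 4 decimals, so these recover the underlying integer eigenvalues to within that precision.)
Verification: the trace of A = 3 equals the sum of eigenvalues 3, and det(A) ≈ 0.0001 matches the eigenvalue product 0.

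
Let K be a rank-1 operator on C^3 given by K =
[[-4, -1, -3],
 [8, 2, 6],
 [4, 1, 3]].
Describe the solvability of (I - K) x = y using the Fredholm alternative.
(I - K) is singular (det(I - K) = 0, i.e. 1 ∈ sigma(K)). (I - K) x = y is solvable iff y ⊥ ker((I - K)^*) = span{(-4, -1, -3)}, i.e. iff -4y_1 - y_2 - 3y_3 = 0. When solvable, the solutions are x = y + c·(1, -2, -1), c arbitrary (ker(I - K) = span{(1, -2, -1)}, dimension 1).

K has rank 1, so it is an outer product K = u v^T: every row of K is a multiple of one row vector. Reading off the entries, u = (1, -2, -1) and v = (-4, -1, -3) (row i of K equals u_i·v^T). A rank-one matrix u v^T satisfies K u = u (v·u) and kills the (2)-dimensional subspace v^⊥, so its characteristic polynomial is lambda^2 (lambda - v·u) with v·u = tr K = 1. Hence the eigenvalues of I - K are 1 (multiplicity 2) and 1 - (1) = 0, so det(I - K) = 0. (Direct check: I - K =
[[5, 1, 3],
 [-8, -1, -6],
 [-4, -1, -2]]
has determinant 0.) So 1 is an eigenvalue of K and (I - K) is not invertible. The finite-dimensional Fredholm alternative says: either (I - K) is invertible, or ker(I - K) ≠ {0} and then range(I - K) = ker((I - K)^*)^⊥, with dim ker(I - K) = dim ker((I - K)^*). We are in the second case, so we need both kernels. Kernel of I - K: (I - K) u = u - u (v·u) = u - u = 0, so ker(I - K) = span{u} = span{(1, -2, -1)} (it is exactly 1-dimensional because rank(I - K) = 2). Kernel of the adjoint: K is real, so (I - K)^* = I - K^T = I - v u^T, and (I - v u^T) v = v - v (u·v) = 0; hence ker((I - K)^*) = span{v} = span{(-4, -1, -3)}. Therefore (I - K) x = y is solvable iff <y, v> = 0, i.e. iff -4y_1 - y_2 - 3y_3 = 0. When this holds, K y = u (v·y) = 0, so (I - K) y = y and x = y is a particular solution; the full solution set is the line x = y + c·u = y + c·(1, -2, -1), c ∈ C.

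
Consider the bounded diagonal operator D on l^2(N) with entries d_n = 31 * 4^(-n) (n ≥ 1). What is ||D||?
||D|| = 31/4 (attained at n = 1)

For D diagonal, ||D|| = sup_n |d_n|. The sequence d_n = 31 * 4^(-n) is positive and strictly decreasing (ratio 4^(-1) < 1), so the supremum is d_1 = 31/4. Hence ||D|| = 31/4.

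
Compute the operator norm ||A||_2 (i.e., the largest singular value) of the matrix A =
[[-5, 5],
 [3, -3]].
||A||_2 = sqrt(68) ≈ 8.2462 (= sqrt(largest eigenvalue of A^T A))

||A||_2 = sigma_max(A) = sqrt(lambda_max(A^T A)). Form the symmetric matrix M = A^T A =
[[34, -34],
 [-34, 34]].
Its characteristic polynomial (trace, determinant of M give the coefficients) is
  p(λ) = det(λ I - M) = λ^2 - 68λ.
For λ^2 - 68λ the discriminant is 4624. It is a perfect square (68^2), so the roots are rational: λ = (68 ± 68)/2 = 68, 0.
So the eigenvalues of A^T A are ≈ 0, 68 (all ≥ 0, as they must be for A^T A). The largest is λ_max = 68, hence ||A||_2 = sqrt(λ_max) = sqrt(68) ≈ 8.2462.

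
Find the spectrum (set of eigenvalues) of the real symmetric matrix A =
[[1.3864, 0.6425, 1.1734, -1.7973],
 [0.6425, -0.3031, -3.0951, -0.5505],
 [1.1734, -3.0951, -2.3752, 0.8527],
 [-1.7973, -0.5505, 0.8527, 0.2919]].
sigma(A) ≈ {-5, -1, 2, 3}

A is real symmetric, so its spectrum consists of real eigenvalues. Expanding the characteristic polynomial of the displayed matrix gives
  det(λ I - A) = p(λ) = λ^4 + (1)λ^3 + (-19)λ^2 + (11)λ + (29.9987).
Solving p(λ) = 0 yields eigenvalues ≈ -5, -1, 2, 3. (A is shown rounded to 4 decimals, so these recover the underlying integer eigenvalues to within that precision.)
Verification: the trace of A = -1 equals the sum of eigenvalues -1, and det(A) ≈ 29.9987 matches the eigenvalue product 30.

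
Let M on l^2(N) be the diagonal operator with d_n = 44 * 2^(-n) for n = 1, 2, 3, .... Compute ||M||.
||M|| = 22 (attained at n = 1)

For M diagonal, ||M|| = sup_n |d_n|. The sequence d_n = 44 * 2^(-n) is positive and strictly decreasing (ratio 2^(-1) < 1), so the supremum is d_1 = 44/2 = 22. Hence ||M|| = 22.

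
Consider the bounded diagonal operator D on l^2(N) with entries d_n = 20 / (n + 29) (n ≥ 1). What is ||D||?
||D|| = 2/3 (attained at n = 1)

For D diagonal, ||D|| = sup_n |d_n| = sup_n 20/(n + 29). This is positive and strictly decreasing in n, so the supremum is attained at n = 1: d_1 = 20/(1 + 29) = 2/3. Hence ||D|| = 2/3.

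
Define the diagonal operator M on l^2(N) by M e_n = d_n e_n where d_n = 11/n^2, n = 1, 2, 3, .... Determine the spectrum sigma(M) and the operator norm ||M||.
sigma(M) = {11/n^2 : n ≥ 1} ∪ {0}; ||M|| = 11

A bounded diagonal operator on l^2 with diagonal entries d_n has spectrum equal to the closure of {d_n : n ≥ 1}: every d_n is an eigenvalue (with eigenvector e_n), so {d_n} ⊂ sigma(M); the spectrum is closed, so its closure is too; and for lambda not in the closure, (M - lambda I) has bounded inverse (the diagonal entries 1/(d_n - lambda) are bounded). For our sequence d_n = 11/n^2, n = 1, 2, 3, ...:
  - {d_n} = {11/n^2 : n ≥ 1}; the only limit point is 0
  - closure = {11/n^2 : n ≥ 1} ∪ {0}
For the norm: a diagonal operator has ||M|| = sup_n |d_n|. Here d_n = 11/n^2 is positive and decreasing, so sup_n |d_n| = d_1 = 11. So ||M|| = 11.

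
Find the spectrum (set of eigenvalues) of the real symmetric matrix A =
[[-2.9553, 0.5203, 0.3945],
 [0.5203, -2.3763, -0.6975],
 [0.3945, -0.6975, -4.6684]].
sigma(A) ≈ {-5, -3, -2}

A is real symmetric, so its spectrum consists of real eigenvalues. Expanding the characteristic polynomial of the displayed matrix gives
  det(λ I - A) = p(λ) = λ^3 + (10)λ^2 + (31)λ + (30).
Solving p(λ) = 0 yields eigenvalues ≈ -5, -3, -2. (A is shown rounded to 4 decimals, so these recover the underlying integer eigenvalues to within that precision.)
Verification: the trace of A = -10 equals the sum of eigenvalues -10, and det(A) ≈ -29.9996 matches the eigenvalue product -30.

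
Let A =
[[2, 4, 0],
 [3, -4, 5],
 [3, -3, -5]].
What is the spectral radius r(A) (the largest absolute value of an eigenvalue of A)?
r(A) ≈ 6.9404

The eigenvalues of A are the roots of its characteristic polynomial. With M = A (coefficients from the trace, the sum of principal 2x2 minors, and det A):
  p(λ) = det(λ I - M) = λ^3 + 7λ^2 + 5λ - 190.
No integer candidate from the rational root theorem (±divisors of 190) is a root, so the roots are irrational. The cubic discriminant is Δ = -832995 < 0, so there is one real root and a complex-conjugate pair. p(3) = -85 and p(4) = 6 have opposite signs, so a root lies in (3, 4); Newton's method refines it to λ ≈ 3.9444. Dividing out (λ - (3.9444)) leaves approximately λ^2 + 10.9444λ + 48.1693. For λ^2 + 10.9444λ + 48.1693 the discriminant is -72.8971. It is negative, so the remaining roots are the complex-conjugate pair λ ≈ -5.4722 ± 4.269i. Their product equals the constant term, so |λ|^2 ≈ 48.1693 and |λ| ≈ 6.9404.
Thus the eigenvalues (to 4 decimals) are 3.9444 (modulus 3.9444); -5.4722 ± 4.269i (modulus 6.9404). The spectral radius is the largest modulus: r(A) ≈ 6.9404. (Cross-check: r(A) ≤ ||A||_2 ≈ 7.3145; equality holds whenever A is normal, though it can also hold for some non-normal A.)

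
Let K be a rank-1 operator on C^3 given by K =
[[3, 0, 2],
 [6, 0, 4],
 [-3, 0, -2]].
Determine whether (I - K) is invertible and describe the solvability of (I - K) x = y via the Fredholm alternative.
(I - K) is singular (det(I - K) = 0, i.e. 1 ∈ sigma(K)). (I - K) x = y is solvable iff y ⊥ ker((I - K)^*) = span{(3, 0, 2)}, i.e. iff 3y_1 + 2y_3 = 0. When solvable, the solutions are x = y + c·(1, 2, -1), c arbitrary (ker(I - K) = span{(1, 2, -1)}, dimension 1).

K has rank 1, so it is an outer product K = u v^T: every row of K is a multiple of one row vector. Reading off the entries, u = (1, 2, -1) and v = (3, 0, 2) (row i of K equals u_i·v^T). A rank-one matrix u v^T satisfies K u = u (v·u) and kills the (2)-dimensional subspace v^⊥, so its characteristic polynomial is lambda^2 (lambda - v·u) with v·u = tr K = 1. Hence the eigenvalues of I - K are 1 (multiplicity 2) and 1 - (1) = 0, so det(I - K) = 0. (Direct check: I - K =
[[-2, 0, -2],
 [-6, 1, -4],
 [3, 0, 3]]
has determinant 0.) So 1 is an eigenvalue of K and (I - K) is not invertible. The finite-dimensional Fredholm alternative says: either (I - K) is invertible, or ker(I - K) ≠ {0} and then range(I - K) = ker((I - K)^*)^⊥, with dim ker(I - K) = dim ker((I - K)^*). We are in the second case, so we need both kernels. Kernel of I - K: (I - K) u = u - u (v·u) = u - u = 0, so ker(I - K) = span{u} = span{(1, 2, -1)} (it is exactly 1-dimensional because rank(I - K) = 2). Kernel of the adjoint: K is real, so (I - K)^* = I - K^T = I - v u^T, and (I - v u^T) v = v - v (u·v) = 0; hence ker((I - K)^*) = span{v} = span{(3, 0, 2)}. Therefore (I - K) x = y is solvable iff <y, v> = 0, i.e. iff 3y_1 + 2y_3 = 0. When this holds, K y = u (v·y) = 0, so (I - K) y = y and x = y is a particular solution; the full solution set is the line x = y + c·u = y + c·(1, 2, -1), c ∈ C.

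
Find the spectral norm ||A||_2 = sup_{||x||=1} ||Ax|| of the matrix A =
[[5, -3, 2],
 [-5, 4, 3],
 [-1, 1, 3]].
||A||_2 ≈ 8.8897 (= sqrt(largest eigenvalue of A^T A))

||A||_2 = sigma_max(A) = sqrt(lambda_max(A^T A)). Form the symmetric matrix M = A^T A =
[[51, -36, -8],
 [-36, 26, 9],
 [-8, 9, 22]].
Its characteristic polynomial (trace, sum of principal 2x2 minors, determinant of M give the coefficients) is
  p(λ) = det(λ I - M) = λ^3 - 99λ^2 + 1579λ - 49.
No integer candidate from the rational root theorem (±divisors of 49) is a root, so the roots are irrational. The cubic discriminant is Δ = 8636576576 > 0, so there are three distinct real roots. p(0) = -49 and p(1) = 1432 have opposite signs, so a root lies in (0, 1); Newton's method refines it to λ ≈ 0.0311. p(19) = 1072 and p(20) = -69 have opposite signs, so a root lies in (19, 20); Newton's method refines it to λ ≈ 19.9415. p(79) = -128 and p(80) = 4671 have opposite signs, so a root lies in (79, 80); Newton's method refines it to λ ≈ 79.0274. Check (Vieta): the three roots sum to 99, matching tr M = 99.
So the eigenvalues of A^T A are ≈ 0.0311, 19.9415, 79.0274 (all ≥ 0, as they must be for A^T A). The largest is λ_max ≈ 79.0274, hence ||A||_2 = sqrt(λ_max) ≈ 8.8897.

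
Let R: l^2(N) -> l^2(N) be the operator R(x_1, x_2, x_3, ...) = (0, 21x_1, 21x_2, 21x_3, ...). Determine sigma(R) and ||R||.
sigma(R) = closed disk {z in C : |z| ≤ 21}; ||R|| = 21

Note R = 21·U where U is the unit right shift (U x)_k = x_{k-1} (with x_0 := 0); so ||R|| = 21||U|| and sigma(R) = 21·sigma(U). ||R x||^2 = sum_{k≥1} |21x_k|^2 = 441||x||^2, so ||R|| = 21 and sigma(R) ⊂ {|z| ≤ 21}. For any |lambda| < 21, the equation (R - lambda I) x = 0 forces x_1 = 0, then 21x_k = lambda x_{k+1} ⇒ x = 0, so R has no eigenvalues. But (R - lambda I) is not surjective for |lambda| < 21: solving (R - lambda I) x = e_1 would require x_n proportional to (lambda/21)^(-n), which is not in l^2. So every |lambda| < 21 lies in the residual spectrum. The boundary |lambda| = 21 is in the approximate point spectrum (the spectrum is closed). Hence sigma(R) is the closed disk of radius 21.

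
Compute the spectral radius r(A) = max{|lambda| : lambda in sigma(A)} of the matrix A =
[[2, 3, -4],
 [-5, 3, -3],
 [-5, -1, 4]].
r(A) ≈ 7.3466

The eigenvalues of A are the roots of its characteristic polynomial. With M = A (coefficients from the trace, the sum of principal 2x2 minors, and det A):
  p(λ) = det(λ I - M) = λ^3 - 9λ^2 + 18λ - 43.
No integer candidate from the rational root theorem (±divisors of 43) is a root, so the roots are irrational. The cubic discriminant is Δ = -47007 < 0, so there is one real root and a complex-conjugate pair. p(7) = -15 and p(8) = 37 have opposite signs, so a root lies in (7, 8); Newton's method refines it to λ ≈ 7.3466. Dividing out (λ - (7.3466)) leaves approximately λ^2 - 1.6534λ + 5.8531. For λ^2 - 1.6534λ + 5.8531 the discriminant is -20.6785. It is negative, so the remaining roots are the complex-conjugate pair λ ≈ 0.8267 ± 2.2737i. Their product equals the constant term, so |λ|^2 ≈ 5.8531 and |λ| ≈ 2.4193.
Thus the eigenvalues (to 4 decimals) are 7.3466 (modulus 7.3466); 0.8267 ± 2.2737i (modulus 2.4193). The spectral radius is the largest modulus: r(A) ≈ 7.3466. (Cross-check: r(A) ≤ ||A||_2 ≈ 8.0788; equality holds whenever A is normal, though it can also hold for some non-normal A.)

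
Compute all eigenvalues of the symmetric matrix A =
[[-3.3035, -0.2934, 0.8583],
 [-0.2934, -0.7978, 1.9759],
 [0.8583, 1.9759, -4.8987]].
sigma(A) ≈ {-6, -3, 0}

A is real symmetric, so its spectrum consists of real eigenvalues. Expanding the characteristic polynomial of the displayed matrix gives
  det(λ I - A) = p(λ) = λ^3 + (9)λ^2 + (18)λ + (-0.001).
Solving p(λ) = 0 yields eigenvalues ≈ -6, -3, 0. (A is shown rounded to 4 decimals, so these recover the underlying integer eigenvalues to within that precision.)
Verification: the trace of A = -9 equals the sum of eigenvalues -9, and det(A) ≈ 0.0010 matches the eigenvalue product 0.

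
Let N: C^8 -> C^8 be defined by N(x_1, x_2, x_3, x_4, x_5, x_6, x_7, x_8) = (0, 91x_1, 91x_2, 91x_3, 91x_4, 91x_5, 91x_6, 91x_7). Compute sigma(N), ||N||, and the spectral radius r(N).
sigma(N) = {0}; ||N|| = 91; r(N) = 0. (N is nilpotent with N^8 = 0.)

On C^8, N is a strictly lower-triangular matrix with 91 on the subdiagonal and zeros elsewhere, so its characteristic polynomial is lambda^8 and every eigenvalue is 0: sigma(N) = {0}. For the operator norm, N e_i = 91e_{i+1} for i = 1, ..., 7 and N e_8 = 0, so the singular values of N are 91 (with multiplicity 7) and 0; hence ||N|| = 91. The spectral radius r(N) = max|lambda| = 0. Note ||N|| > r(N) — characteristic of non-normal nilpotent operators. Indeed N^8 = 0.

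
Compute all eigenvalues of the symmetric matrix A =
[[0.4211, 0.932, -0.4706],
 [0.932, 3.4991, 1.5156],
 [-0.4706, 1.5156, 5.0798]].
sigma(A) ≈ {0, 3, 6}

A is real symmetric, so its spectrum consists of real eigenvalues. Expanding the characteristic polynomial of the displayed matrix gives
  det(λ I - A) = p(λ) = λ^3 + (-9)λ^2 + (18)λ + (0).
Solving p(λ) = 0 yields eigenvalues ≈ 0, 3, 6. (A is shown rounded to 4 decimals, so these recover the underlying integer eigenvalues to within that precision.)
Verification: the trace of A = 9 equals the sum of eigenvalues 9, and det(A) ≈ 0.0008 matches the eigenvalue product 0.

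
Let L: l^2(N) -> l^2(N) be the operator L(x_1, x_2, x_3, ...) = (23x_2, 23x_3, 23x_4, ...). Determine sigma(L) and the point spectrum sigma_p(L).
sigma(L) = closed disk {z in C : |z| ≤ 23}; sigma_p(L) = open disk {z in C : |z| < 23}

Note L = 23·V where V is the unit left shift (V x)_k = x_{k+1}; so sigma(L) = 23·sigma(V) and ||L|| = 23||V||. ||L x||^2 = 529sum_{k≥2} |x_k|^2 ≤ 529||x||^2, with equality on {x : x_1 = 0}, so ||L|| = 23. For any lambda with |lambda| < 23, set r = lambda/23 (|r| < 1); the vector x = (1, r, r^2, ...) is in l^2 and satisfies L x = 23(r, r^2, ...) = lambda x, so lambda is an eigenvalue. On the boundary |lambda| = 23 the geometric series diverges, so no l^2 eigenvector exists, but these lambda lie in the approximate point spectrum. Hence sigma(L) is the closed disk of radius 23 and sigma_p(L) is the open disk.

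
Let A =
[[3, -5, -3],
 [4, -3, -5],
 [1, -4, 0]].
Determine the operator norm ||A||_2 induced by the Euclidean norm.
||A||_2 ≈ 9.8961 (= sqrt(largest eigenvalue of A^T A))

||A||_2 = sigma_max(A) = sqrt(lambda_max(A^T A)). Form the symmetric matrix M = A^T A =
[[26, -31, -29],
 [-31, 50, 30],
 [-29, 30, 34]].
Its characteristic polynomial (trace, sum of principal 2x2 minors, determinant of M give the coefficients) is
  p(λ) = det(λ I - M) = λ^3 - 110λ^2 + 1182λ - 16.
No integer candidate from the rational root theorem (±divisors of 16) is a root, so the roots are irrational. The cubic discriminant is Δ = 10251852976 > 0, so there are three distinct real roots. p(0) = -16 and p(1) = 1057 have opposite signs, so a root lies in (0, 1); Newton's method refines it to λ ≈ 0.0136. p(12) = 56 and p(13) = -1043 have opposite signs, so a root lies in (12, 13); Newton's method refines it to λ ≈ 12.0544. p(97) = -7679 and p(98) = 572 have opposite signs, so a root lies in (97, 98); Newton's method refines it to λ ≈ 97.9321. Check (Vieta): the three roots sum to 110, matching tr M = 110.
So the eigenvalues of A^T A are ≈ 0.0136, 12.0544, 97.9321 (all ≥ 0, as they must be for A^T A). The largest is λ_max ≈ 97.9321, hence ||A||_2 = sqrt(λ_max) ≈ 9.8961.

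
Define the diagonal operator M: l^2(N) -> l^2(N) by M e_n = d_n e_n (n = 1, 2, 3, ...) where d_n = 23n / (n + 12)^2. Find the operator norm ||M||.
||M|| = 23/48 (attained at n = 12)

For M diagonal, ||M|| = sup_n |d_n|. Treat f(x) = 23x / (x + 12)^2 for real x > 0. By the quotient rule, f'(x) = 23(12 - x)/(x + 12)^3, which is positive for x < 12 and negative for x > 12. So f has a unique maximum at x = 12, and since 12 is a positive integer, the supremum over n ≥ 1 is attained at n = 12: d_12 = 23·12/(12 + 12)^2 = 23·12/576 = 23/48. Hence ||M|| = 23/48.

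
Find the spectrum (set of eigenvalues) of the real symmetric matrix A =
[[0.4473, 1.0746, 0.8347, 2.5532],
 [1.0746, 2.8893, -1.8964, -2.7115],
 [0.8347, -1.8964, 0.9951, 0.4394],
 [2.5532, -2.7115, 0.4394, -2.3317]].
sigma(A) ≈ {-5, 0, 2, 5}

A is real symmetric, so its spectrum consists of real eigenvalues. Expanding the characteristic polynomial of the displayed matrix gives
  det(λ I - A) = p(λ) = λ^4 + (-2)λ^3 + (-25)λ^2 + (49.9974)λ + (0.0017).
Solving p(λ) = 0 yields eigenvalues ≈ -5, 0, 2, 5. (A is shown rounded to 4 decimals, so these recover the underlying integer eigenvalues to within that precision.)
Verification: the trace of A = 2 equals the sum of eigenvalues 2, and det(A) ≈ 0.0017 matches the eigenvalue product 0.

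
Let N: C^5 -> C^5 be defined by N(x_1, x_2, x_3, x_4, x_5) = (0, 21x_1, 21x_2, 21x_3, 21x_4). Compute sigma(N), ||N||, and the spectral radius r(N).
sigma(N) = {0}; ||N|| = 21; r(N) = 0. (N is nilpotent with N^5 = 0.)

On C^5, N is a strictly lower-triangular matrix with 21 on the subdiagonal and zeros elsewhere, so its characteristic polynomial is lambda^5 and every eigenvalue is 0: sigma(N) = {0}. For the operator norm, N e_i = 21e_{i+1} for i = 1, ..., 4 and N e_5 = 0, so the singular values of N are 21 (with multiplicity 4) and 0; hence ||N|| = 21. The spectral radius r(N) = max|lambda| = 0. Note ||N|| > r(N) — characteristic of non-normal nilpotent operators. Indeed N^5 = 0.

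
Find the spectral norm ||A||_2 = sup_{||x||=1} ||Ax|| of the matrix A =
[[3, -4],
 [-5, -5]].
||A||_2 = sqrt((75 + sqrt(725))/2) ≈ 7.1388 (= sqrt(largest eigenvalue of A^T A))

||A||_2 = sigma_max(A) = sqrt(lambda_max(A^T A)). Form the symmetric matrix M = A^T A =
[[34, 13],
 [13, 41]].
Its characteristic polynomial (trace, determinant of M give the coefficients) is
  p(λ) = det(λ I - M) = λ^2 - 75λ + 1225.
For λ^2 - 75λ + 1225 the discriminant is 725. It is nonnegative but not a perfect square, so the roots are real and irrational: λ = (75 ± sqrt(725))/2 ≈ 50.9629, 24.0371.
So the eigenvalues of A^T A are ≈ 24.0371, 50.9629 (all ≥ 0, as they must be for A^T A). The largest is λ_max = (75 + sqrt(725))/2 ≈ 50.9629, hence ||A||_2 = sqrt(λ_max) = sqrt((75 + sqrt(725))/2) ≈ 7.1388.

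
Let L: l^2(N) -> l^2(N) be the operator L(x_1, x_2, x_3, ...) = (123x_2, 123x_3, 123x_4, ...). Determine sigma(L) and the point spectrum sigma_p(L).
sigma(L) = closed disk {z in C : |z| ≤ 123}; sigma_p(L) = open disk {z in C : |z| < 123}

Note L = 123·V where V is the unit left shift (V x)_k = x_{k+1}; so sigma(L) = 123·sigma(V) and ||L|| = 123||V||. ||L x||^2 = 15129sum_{k≥2} |x_k|^2 ≤ 15129||x||^2, with equality on {x : x_1 = 0}, so ||L|| = 123. For any lambda with |lambda| < 123, set r = lambda/123 (|r| < 1); the vector x = (1, r, r^2, ...) is in l^2 and satisfies L x = 123(r, r^2, ...) = lambda x, so lambda is an eigenvalue. On the boundary |lambda| = 123 the geometric series diverges, so no l^2 eigenvector exists, but these lambda lie in the approximate point spectrum. Hence sigma(L) is the closed disk of radius 123 and sigma_p(L) is the open disk.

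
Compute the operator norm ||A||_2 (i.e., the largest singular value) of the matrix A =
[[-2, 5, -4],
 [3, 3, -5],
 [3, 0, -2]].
||A||_2 ≈ 8.7479 (= sqrt(largest eigenvalue of A^T A))

||A||_2 = sigma_max(A) = sqrt(lambda_max(A^T A)). Form the symmetric matrix M = A^T A =
[[22, -1, -13],
 [-1, 34, -35],
 [-13, -35, 45]].
Its characteristic polynomial (trace, sum of principal 2x2 minors, determinant of M give the coefficients) is
  p(λ) = det(λ I - M) = λ^3 - 101λ^2 + 1873λ - 9.
No integer candidate from the rational root theorem (±divisors of 9) is a root, so the roots are irrational. The cubic discriminant is Δ = 9497074464 > 0, so there are three distinct real roots. p(0) = -9 and p(1) = 1764 have opposite signs, so a root lies in (0, 1); Newton's method refines it to λ ≈ 0.0048. p(24) = 591 and p(25) = -684 have opposite signs, so a root lies in (24, 25); Newton's method refines it to λ ≈ 24.4689. p(76) = -2061 and p(77) = 1916 have opposite signs, so a root lies in (76, 77); Newton's method refines it to λ ≈ 76.5263. Check (Vieta): the three roots sum to 101, matching tr M = 101.
So the eigenvalues of A^T A are ≈ 0.0048, 24.4689, 76.5263 (all ≥ 0, as they must be for A^T A). The largest is λ_max ≈ 76.5263, hence ||A||_2 = sqrt(λ_max) ≈ 8.7479.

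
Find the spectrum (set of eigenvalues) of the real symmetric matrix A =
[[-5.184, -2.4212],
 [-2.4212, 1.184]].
sigma(A) ≈ {-6, 2}

A is real symmetric, so its spectrum consists of real eigenvalues. Expanding the characteristic polynomial of the displayed matrix gives
  det(λ I - A) = p(λ) = λ^2 + (4)λ + (-12).
Solving p(λ) = 0 yields eigenvalues ≈ -6, 2. (A is shown rounded to 4 decimals, so these recover the underlying integer eigenvalues to within that precision.)
Verification: the trace of A = -4 equals the sum of eigenvalues -4, and det(A) ≈ -12.0001 matches the eigenvalue product -12.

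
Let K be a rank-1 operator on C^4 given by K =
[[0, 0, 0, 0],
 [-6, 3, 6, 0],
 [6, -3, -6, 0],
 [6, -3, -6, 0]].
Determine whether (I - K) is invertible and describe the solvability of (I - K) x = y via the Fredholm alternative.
(I - K) is invertible (det(I - K) = 4 ≠ 0), so for every y in C^4 the equation (I - K) x = y has a unique solution.

K has rank 1, so it is an outer product K = u v^T: every row of K is a multiple of one row vector. Reading off the entries, u = (0, 3, -3, -3) and v = (-2, 1, 2, 0) (row i of K equals u_i·v^T). A rank-one matrix u v^T satisfies K u = u (v·u) and kills the (3)-dimensional subspace v^⊥, so its characteristic polynomial is lambda^3 (lambda - v·u) with v·u = tr K = -3. Hence the eigenvalues of I - K are 1 (multiplicity 3) and 1 - (-3) = 4, so det(I - K) = 4. (Direct check: I - K =
[[1, 0, 0, 0],
 [6, -2, -6, 0],
 [-6, 3, 7, 0],
 [-6, 3, 6, 1]]
has determinant 4.) The finite-dimensional Fredholm alternative says: either (I - K) is invertible, or ker(I - K) ≠ {0} and then range(I - K) = ker((I - K)^*)^⊥, with dim ker(I - K) = dim ker((I - K)^*). Since det(I - K) ≠ 0, 1 is not an eigenvalue of K and ker(I - K) = {0}, so we are in the first case: for every y there is a unique x = (I - K)^(-1) y. Explicitly, by the Sherman–Morrison formula, (I - u v^T)^(-1) = I + u v^T/(1 - v·u), i.e. (I - K)^(-1) = I + K/(4).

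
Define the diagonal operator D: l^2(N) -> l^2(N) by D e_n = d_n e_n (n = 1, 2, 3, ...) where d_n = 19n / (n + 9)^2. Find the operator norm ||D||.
||D|| = 19/36 (attained at n = 9)

For D diagonal, ||D|| = sup_n |d_n|. Treat f(x) = 19x / (x + 9)^2 for real x > 0. By the quotient rule, f'(x) = 19(9 - x)/(x + 9)^3, which is positive for x < 9 and negative for x > 9. So f has a unique maximum at x = 9, and since 9 is a positive integer, the supremum over n ≥ 1 is attained at n = 9: d_9 = 19·9/(9 + 9)^2 = 19·9/324 = 19/36. Hence ||D|| = 19/36.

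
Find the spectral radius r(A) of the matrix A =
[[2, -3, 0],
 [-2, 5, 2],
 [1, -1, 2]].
r(A) = (6 + sqrt(28))/2 ≈ 5.6458

The eigenvalues of A are the roots of its characteristic polynomial. With M = A (coefficients from the trace, the sum of principal 2x2 minors, and det A):
  p(λ) = det(λ I - M) = λ^3 - 9λ^2 + 20λ - 6.
By the rational root theorem any rational root is an integer divisor of 6. Testing λ = 3: p(3) = 27 - 81 + 60 - 6 = 0, so λ = 3 is a root. Dividing out (λ - 3) leaves p(λ) = (λ - 3)(λ^2 - 6λ + 2). For λ^2 - 6λ + 2 the discriminant is 28. It is nonnegative but not a perfect square, so the roots are real and irrational: λ = (6 ± sqrt(28))/2 ≈ 5.6458, 0.3542.
Thus the eigenvalues (to 4 decimals) are 5.6458 (modulus 5.6458); 0.3542 (modulus 0.3542); 3 (modulus 3). The spectral radius is the largest modulus: r(A) = (6 + sqrt(28))/2 ≈ 5.6458. (Cross-check: r(A) ≤ ||A||_2 ≈ 6.7195; equality holds whenever A is normal, though it can also hold for some non-normal A.)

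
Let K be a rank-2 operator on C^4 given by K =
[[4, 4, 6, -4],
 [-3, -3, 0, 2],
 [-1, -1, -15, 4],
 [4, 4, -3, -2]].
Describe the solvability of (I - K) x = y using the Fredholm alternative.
(I - K) is invertible (det(I - K) = 56 ≠ 0), so for every y in C^4 the equation (I - K) x = y has a unique solution.

K has rank 2 and factors as K = U V^T = u1 v1^T + u2 v2^T with u1 = (0, -1, 3, 2), v1 = (1, 1, -3, 0), u2 = (2, -1, -2, 1), v2 = (2, 2, 3, -2) (multiplying out reproduces the displayed K). The nonzero eigenvalues of U V^T coincide with those of the 2 x 2 matrix G = V^T U = [[v1·u1, v1·u2], [v2·u1, v2·u2]] = [[-10, 7], [3, -6]], and by the Sylvester determinant identity det(I_4 - U V^T) = det(I_2 - V^T U) = det([[11, -7], [-3, 7]]) = (11)(7) - (-7)(-3) = 56. (Direct check: I - K =
[[-3, -4, -6, 4],
 [3, 4, 0, -2],
 [1, 1, 16, -4],
 [-4, -4, 3, 3]]
has determinant 56.) The finite-dimensional Fredholm alternative says: either (I - K) is invertible, or ker(I - K) ≠ {0} and then range(I - K) = ker((I - K)^*)^⊥, with dim ker(I - K) = dim ker((I - K)^*). Since det(I - K) ≠ 0, 1 is not an eigenvalue of K and ker(I - K) = {0}, so we are in the first case: for every y there is a unique x = (I - K)^(-1) y. (Explicitly, by the Woodbury identity, (I - U V^T)^(-1) = I + U (I_2 - G)^(-1) V^T.)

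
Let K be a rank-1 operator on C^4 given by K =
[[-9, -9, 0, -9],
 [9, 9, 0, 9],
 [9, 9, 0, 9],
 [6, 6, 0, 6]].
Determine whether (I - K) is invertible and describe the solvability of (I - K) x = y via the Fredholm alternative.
(I - K) is invertible (det(I - K) = -5 ≠ 0), so for every y in C^4 the equation (I - K) x = y has a unique solution.

K has rank 1, so it is an outer product K = u v^T: every row of K is a multiple of one row vector. Reading off the entries, u = (-3, 3, 3, 2) and v = (3, 3, 0, 3) (row i of K equals u_i·v^T). A rank-one matrix u v^T satisfies K u = u (v·u) and kills the (3)-dimensional subspace v^⊥, so its characteristic polynomial is lambda^3 (lambda - v·u) with v·u = tr K = 6. Hence the eigenvalues of I - K are 1 (multiplicity 3) and 1 - (6) = -5, so det(I - K) = -5. (Direct check: I - K =
[[10, 9, 0, 9],
 [-9, -8, 0, -9],
 [-9, -9, 1, -9],
 [-6, -6, 0, -5]]
has determinant -5.) The finite-dimensional Fredholm alternative says: either (I - K) is invertible, or ker(I - K) ≠ {0} and then range(I - K) = ker((I - K)^*)^⊥, with dim ker(I - K) = dim ker((I - K)^*). Since det(I - K) ≠ 0, 1 is not an eigenvalue of K and ker(I - K) = {0}, so we are in the first case: for every y there is a unique x = (I - K)^(-1) y. Explicitly, by the Sherman–Morrison formula, (I - u v^T)^(-1) = I + u v^T/(1 - v·u), i.e. (I - K)^(-1) = I + K/(-5).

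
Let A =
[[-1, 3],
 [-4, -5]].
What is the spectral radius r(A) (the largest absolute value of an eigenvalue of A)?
r(A) = sqrt(17) ≈ 4.1231

The eigenvalues of A are the roots of its characteristic polynomial. With M = A (coefficients from the trace and determinant):
  p(λ) = det(λ I - M) = λ^2 + 6λ + 17.
For λ^2 + 6λ + 17 the discriminant is -32. It is negative, so the roots are the complex-conjugate pair λ = -3 ± (sqrt(32)/2) i ≈ -3 ± 2.8284i. For a conjugate pair the product of the roots equals the constant term, so |λ|^2 = 17 and |λ| = sqrt(17) ≈ 4.1231.
Thus the eigenvalues (to 4 decimals) are -3 ± 2.8284i (modulus 4.1231). The spectral radius is the largest modulus: r(A) = sqrt(17) ≈ 4.1231. (Cross-check: r(A) ≤ ||A||_2 ≈ 6.6713; equality holds whenever A is normal, though it can also hold for some non-normal A.)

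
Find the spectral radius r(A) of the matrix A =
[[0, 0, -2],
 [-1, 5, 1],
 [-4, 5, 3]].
r(A) ≈ 7.1292

The eigenvalues of A are the roots of its characteristic polynomial. With M = A (coefficients from the trace, the sum of principal 2x2 minors, and det A):
  p(λ) = det(λ I - M) = λ^3 - 8λ^2 + 2λ + 30.
No integer candidate from the rational root theorem (±divisors of 30) is a root, so the roots are irrational. The cubic discriminant is Δ = 28724 > 0, so there are three distinct real roots. p(-2) = -14 and p(-1) = 19 have opposite signs, so a root lies in (-2, -1); Newton's method refines it to λ ≈ -1.6617. p(2) = 10 and p(3) = -9 have opposite signs, so a root lies in (2, 3); Newton's method refines it to λ ≈ 2.5324. p(7) = -5 and p(8) = 46 have opposite signs, so a root lies in (7, 8); Newton's method refines it to λ ≈ 7.1292. Check (Vieta): the three roots sum to 8, matching tr M = 8.
Thus the eigenvalues (to 4 decimals) are -1.6617 (modulus 1.6617); 2.5324 (modulus 2.5324); 7.1292 (modulus 7.1292). The spectral radius is the largest modulus: r(A) ≈ 7.1292. (Cross-check: r(A) ≤ ||A||_2 ≈ 8.5461; equality holds whenever A is normal, though it can also hold for some non-normal A.)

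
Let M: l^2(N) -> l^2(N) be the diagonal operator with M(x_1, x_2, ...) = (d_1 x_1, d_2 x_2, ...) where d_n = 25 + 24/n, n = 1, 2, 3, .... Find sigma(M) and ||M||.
sigma(M) = {25 + 24/n : n ≥ 1} ∪ {25}; ||M|| = 49

A bounded diagonal operator on l^2 with diagonal entries d_n has spectrum equal to the closure of {d_n : n ≥ 1}: every d_n is an eigenvalue (with eigenvector e_n), so {d_n} ⊂ sigma(M); the spectrum is closed, so its closure is too; and for lambda not in the closure, (M - lambda I) has bounded inverse (the diagonal entries 1/(d_n - lambda) are bounded). For our sequence d_n = 25 + 24/n, n = 1, 2, 3, ...:
  - {d_n} = {25 + 24/n : n ≥ 1}; the only limit point is 25
  - closure = {25 + 24/n : n ≥ 1} ∪ {25}
For the norm: a diagonal operator has ||M|| = sup_n |d_n|. Here d_n = 25 + 24/n is positive and decreasing, so sup_n |d_n| = d_1 = 25 + 24 = 49. So ||M|| = 49.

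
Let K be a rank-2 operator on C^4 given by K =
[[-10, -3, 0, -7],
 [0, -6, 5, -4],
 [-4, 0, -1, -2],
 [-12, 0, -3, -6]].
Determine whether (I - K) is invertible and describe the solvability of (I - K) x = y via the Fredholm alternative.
(I - K) is invertible (det(I - K) = 112 ≠ 0), so for every y in C^4 the equation (I - K) x = y has a unique solution.

K has rank 2 and factors as K = U V^T = u1 v1^T + u2 v2^T with u1 = (-3, -1, -1, -3), v1 = (2, 3, -2, 3), u2 = (-2, 1, -1, -3), v2 = (2, -3, 3, -1) (multiplying out reproduces the displayed K). The nonzero eigenvalues of U V^T coincide with those of the 2 x 2 matrix G = V^T U = [[v1·u1, v1·u2], [v2·u1, v2·u2]] = [[-16, -8], [-3, -7]], and by the Sylvester determinant identity det(I_4 - U V^T) = det(I_2 - V^T U) = det([[17, 8], [3, 8]]) = (17)(8) - (8)(3) = 112. (Direct check: I - K =
[[11, 3, 0, 7],
 [0, 7, -5, 4],
 [4, 0, 2, 2],
 [12, 0, 3, 7]]
has determinant 112.) The finite-dimensional Fredholm alternative says: either (I - K) is invertible, or ker(I - K) ≠ {0} and then range(I - K) = ker((I - K)^*)^⊥, with dim ker(I - K) = dim ker((I - K)^*). Since det(I - K) ≠ 0, 1 is not an eigenvalue of K and ker(I - K) = {0}, so we are in the first case: for every y there is a unique x = (I - K)^(-1) y. (Explicitly, by the Woodbury identity, (I - U V^T)^(-1) = I + U (I_2 - G)^(-1) V^T.)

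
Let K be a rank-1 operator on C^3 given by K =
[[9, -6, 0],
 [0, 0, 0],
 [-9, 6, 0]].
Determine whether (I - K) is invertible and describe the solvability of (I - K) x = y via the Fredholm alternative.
(I - K) is invertible (det(I - K) = -8 ≠ 0), so for every y in C^3 the equation (I - K) x = y has a unique solution.

K has rank 1, so it is an outer product K = u v^T: every row of K is a multiple of one row vector. Reading off the entries, u = (3, 0, -3) and v = (3, -2, 0) (row i of K equals u_i·v^T). A rank-one matrix u v^T satisfies K u = u (v·u) and kills the (2)-dimensional subspace v^⊥, so its characteristic polynomial is lambda^2 (lambda - v·u) with v·u = tr K = 9. Hence the eigenvalues of I - K are 1 (multiplicity 2) and 1 - (9) = -8, so det(I - K) = -8. (Direct check: I - K =
[[-8, 6, 0],
 [0, 1, 0],
 [9, -6, 1]]
has determinant -8.) The finite-dimensional Fredholm alternative says: either (I - K) is invertible, or ker(I - K) ≠ {0} and then range(I - K) = ker((I - K)^*)^⊥, with dim ker(I - K) = dim ker((I - K)^*). Since det(I - K) ≠ 0, 1 is not an eigenvalue of K and ker(I - K) = {0}, so we are in the first case: for every y there is a unique x = (I - K)^(-1) y. Explicitly, by the Sherman–Morrison formula, (I - u v^T)^(-1) = I + u v^T/(1 - v·u), i.e. (I - K)^(-1) = I + K/(-8).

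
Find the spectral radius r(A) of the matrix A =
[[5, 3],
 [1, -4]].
r(A) = (1 + sqrt(93))/2 ≈ 5.3218

The eigenvalues of A are the roots of its characteristic polynomial. With M = A (coefficients from the trace and determinant):
  p(λ) = det(λ I - M) = λ^2 - λ - 23.
For λ^2 - λ - 23 the discriminant is 93. It is nonnegative but not a perfect square, so the roots are real and irrational: λ = (1 ± sqrt(93))/2 ≈ 5.3218, -4.3218.
Thus the eigenvalues (to 4 decimals) are 5.3218 (modulus 5.3218); -4.3218 (modulus 4.3218). The spectral radius is the largest modulus: r(A) = (1 + sqrt(93))/2 ≈ 5.3218. (Cross-check: r(A) ≤ ||A||_2 ≈ 6.0425; equality holds whenever A is normal, though it can also hold for some non-normal A.)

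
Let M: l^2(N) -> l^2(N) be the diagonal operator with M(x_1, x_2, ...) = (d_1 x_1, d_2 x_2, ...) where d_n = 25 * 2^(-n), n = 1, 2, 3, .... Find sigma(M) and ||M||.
sigma(M) = {25 * 2^(-n) : n ≥ 1} ∪ {0}; ||M|| = 25/2

A bounded diagonal operator on l^2 with diagonal entries d_n has spectrum equal to the closure of {d_n : n ≥ 1}: every d_n is an eigenvalue (with eigenvector e_n), so {d_n} ⊂ sigma(M); the spectrum is closed, so its closure is too; and for lambda not in the closure, (M - lambda I) has bounded inverse (the diagonal entries 1/(d_n - lambda) are bounded). For our sequence d_n = 25 * 2^(-n), n = 1, 2, 3, ...:
  - {d_n} = {25 * 2^(-n) : n ≥ 1}; the only limit point is 0
  - closure = {25 * 2^(-n) : n ≥ 1} ∪ {0}
For the norm: a diagonal operator has ||M|| = sup_n |d_n|. Here d_n = 25 * 2^(-n) is positive and decreasing, so sup_n |d_n| = d_1 = 25/2. So ||M|| = 25/2.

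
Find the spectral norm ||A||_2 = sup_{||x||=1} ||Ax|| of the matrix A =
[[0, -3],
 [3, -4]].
||A||_2 = sqrt((34 + sqrt(832))/2) ≈ 5.6056 (= sqrt(largest eigenvalue of A^T A))

||A||_2 = sigma_max(A) = sqrt(lambda_max(A^T A)). Form the symmetric matrix M = A^T A =
[[9, -12],
 [-12, 25]].
Its characteristic polynomial (trace, determinant of M give the coefficients) is
  p(λ) = det(λ I - M) = λ^2 - 34λ + 81.
For λ^2 - 34λ + 81 the discriminant is 832. It is nonnegative but not a perfect square, so the roots are real and irrational: λ = (34 ± sqrt(832))/2 ≈ 31.4222, 2.5778.
So the eigenvalues of A^T A are ≈ 2.5778, 31.4222 (all ≥ 0, as they must be for A^T A). The largest is λ_max = (34 + sqrt(832))/2 ≈ 31.4222, hence ||A||_2 = sqrt(λ_max) = sqrt((34 + sqrt(832))/2) ≈ 5.6056.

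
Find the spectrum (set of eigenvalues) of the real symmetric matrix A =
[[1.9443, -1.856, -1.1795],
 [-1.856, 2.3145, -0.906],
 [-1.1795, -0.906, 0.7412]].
sigma(A) ≈ {-1, 2, 4}

A is real symmetric, so its spectrum consists of real eigenvalues. Expanding the characteristic polynomial of the displayed matrix gives
  det(λ I - A) = p(λ) = λ^3 + (-5)λ^2 + (2)λ + (8).
Solving p(λ) = 0 yields eigenvalues ≈ -1, 2, 4. (A is shown rounded to 4 decimals, so these recover the underlying integer eigenvalues to within that precision.)
Verification: the trace of A = 5 equals the sum of eigenvalues 5, and det(A) ≈ -8.0005 matches the eigenvalue product -8.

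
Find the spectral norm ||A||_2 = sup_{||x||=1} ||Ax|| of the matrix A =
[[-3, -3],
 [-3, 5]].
||A||_2 = 6 (= sqrt(largest eigenvalue of A^T A))

||A||_2 = sigma_max(A) = sqrt(lambda_max(A^T A)). Form the symmetric matrix M = A^T A =
[[18, -6],
 [-6, 34]].
Its characteristic polynomial (trace, determinant of M give the coefficients) is
  p(λ) = det(λ I - M) = λ^2 - 52λ + 576.
For λ^2 - 52λ + 576 the discriminant is 400. It is a perfect square (20^2), so the roots are rational: λ = (52 ± 20)/2 = 36, 16.
So the eigenvalues of A^T A are ≈ 16, 36 (all ≥ 0, as they must be for A^T A). The largest is λ_max = 36, hence ||A||_2 = sqrt(λ_max) = 6.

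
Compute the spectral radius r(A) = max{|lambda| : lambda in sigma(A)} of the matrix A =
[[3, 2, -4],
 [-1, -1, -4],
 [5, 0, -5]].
r(A) ≈ 4.0887

The eigenvalues of A are the roots of its characteristic polynomial. With M = A (coefficients from the trace, the sum of principal 2x2 minors, and det A):
  p(λ) = det(λ I - M) = λ^3 + 3λ^2 + 9λ + 55.
No integer candidate from the rational root theorem (±divisors of 55) is a root, so the roots are irrational. The cubic discriminant is Δ = -63072 < 0, so there is one real root and a complex-conjugate pair. p(-5) = -40 and p(-4) = 3 have opposite signs, so a root lies in (-5, -4); Newton's method refines it to λ ≈ -4.0887. Dividing out (λ - (-4.0887)) leaves approximately λ^2 - 1.0887λ + 13.4516. For λ^2 - 1.0887λ + 13.4516 the discriminant is -52.6209. It is negative, so the remaining roots are the complex-conjugate pair λ ≈ 0.5444 ± 3.627i. Their product equals the constant term, so |λ|^2 ≈ 13.4516 and |λ| ≈ 3.6676.
Thus the eigenvalues (to 4 decimals) are -4.0887 (modulus 4.0887); 0.5444 ± 3.627i (modulus 3.6676). The spectral radius is the largest modulus: r(A) ≈ 4.0887. (Cross-check: r(A) ≤ ||A||_2 ≈ 9.0272; equality holds whenever A is normal, though it can also hold for some non-normal A.)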